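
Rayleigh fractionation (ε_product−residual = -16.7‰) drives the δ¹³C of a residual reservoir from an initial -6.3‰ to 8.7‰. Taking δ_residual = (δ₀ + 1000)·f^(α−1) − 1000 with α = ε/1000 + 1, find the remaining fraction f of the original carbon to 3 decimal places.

α − 1 = ε/1000 = -0.0167
(δ_res + 1000)/(δ₀ + 1000) = (8.7 + 1000)/(-6.3 + 1000) = 1008.7/993.7 = 1.015095
f = 1.015095^(1/-0.0167) = exp(ln(1.015095)/-0.0167) = exp(0.01498/-0.0167)
f = exp(-0.8971) = 0.4077

0.408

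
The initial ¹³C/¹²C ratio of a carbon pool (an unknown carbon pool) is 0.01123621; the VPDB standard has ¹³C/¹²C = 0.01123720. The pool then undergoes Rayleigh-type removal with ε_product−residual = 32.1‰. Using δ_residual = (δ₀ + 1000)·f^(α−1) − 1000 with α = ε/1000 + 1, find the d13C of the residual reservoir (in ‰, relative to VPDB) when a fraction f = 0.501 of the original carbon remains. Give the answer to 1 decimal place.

δ₀ = (0.01123621/0.01123720 − 1)×1000 = (0.999912 − 1)×1000 = -0.088‰
α − 1 = ε/1000 = 0.0321
f^(α−1) = 0.501^(0.0321) = 0.978058
δ_res = (-0.088 + 1000) × 0.978058 − 1000 = 977.972 − 1000 = -22.03‰

-22.0‰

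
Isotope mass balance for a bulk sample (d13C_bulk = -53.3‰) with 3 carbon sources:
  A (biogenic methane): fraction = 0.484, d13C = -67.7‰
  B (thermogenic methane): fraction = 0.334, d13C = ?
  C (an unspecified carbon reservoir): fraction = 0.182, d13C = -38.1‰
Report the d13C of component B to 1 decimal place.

Isotope mass balance: δ_bulk = Σ fᵢ·δᵢ.
-53.3 = 0.484×(-67.7) + 0.334×δ_B + 0.182×(-38.1)
0.334·δ_B = -53.3 − (-39.701) = -13.599
δ_B = -13.599 / 0.334 = -40.72‰

-40.7‰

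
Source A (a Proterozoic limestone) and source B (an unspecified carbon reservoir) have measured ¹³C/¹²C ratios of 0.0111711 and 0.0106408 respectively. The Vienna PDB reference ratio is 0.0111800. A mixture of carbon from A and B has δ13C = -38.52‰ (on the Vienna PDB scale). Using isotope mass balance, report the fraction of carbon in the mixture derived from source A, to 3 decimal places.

0.205

δ_A = (0.0111711/0.0111800 − 1)×1000 = (0.999204 − 1)×1000 = -0.796‰
δ_B = (0.0106408/0.0111800 − 1)×1000 = (0.951771 − 1)×1000 = -48.229‰
f_A = (δ_mix − δ_B)/(δ_A − δ_B) = (-38.52 − (-48.229))/(-0.796 − (-48.229))
f_A = 9.709 / 47.433 = 0.2047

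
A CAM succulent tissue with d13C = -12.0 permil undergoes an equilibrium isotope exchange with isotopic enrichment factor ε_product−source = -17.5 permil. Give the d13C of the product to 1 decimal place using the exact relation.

Exactly, δ_product = (δ_source + 1000)·(ε/1000 + 1) − 1000.
δ_product = (-12.0 + 1000) × (-17.5/1000 + 1) − 1000
δ_product = -29.29 permil

-29.3 permil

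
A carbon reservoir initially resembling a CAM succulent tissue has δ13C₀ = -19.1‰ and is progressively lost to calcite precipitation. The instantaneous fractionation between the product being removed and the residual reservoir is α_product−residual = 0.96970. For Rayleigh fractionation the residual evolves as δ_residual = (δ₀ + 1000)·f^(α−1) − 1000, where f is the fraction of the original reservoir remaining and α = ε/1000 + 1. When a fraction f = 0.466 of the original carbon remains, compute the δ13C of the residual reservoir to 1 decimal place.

3.9‰

Rayleigh residual: δ_res = (δ₀ + 1000)·f^(α−1) − 1000
α − 1 = -0.03030
f^(α−1) = 0.466^(-0.03030) = 1.023406
δ_res = (-19.1 + 1000) × 1.023406 − 1000 = 1003.859 − 1000 = 3.86‰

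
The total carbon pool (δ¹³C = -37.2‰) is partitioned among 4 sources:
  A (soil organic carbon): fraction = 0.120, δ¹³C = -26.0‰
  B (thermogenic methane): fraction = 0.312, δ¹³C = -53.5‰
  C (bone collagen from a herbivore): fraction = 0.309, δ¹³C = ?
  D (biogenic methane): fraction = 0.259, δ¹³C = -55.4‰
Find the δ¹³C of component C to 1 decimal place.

-9.8‰

Isotope mass balance: δ_bulk = Σ fᵢ·δᵢ.
-37.2 = 0.120×(-26.0) + 0.312×(-53.5) + 0.309×δ_C + 0.259×(-55.4)
0.309·δ_C = -37.2 − (-34.161) = -3.039
δ_C = -3.039 / 0.309 = -9.84‰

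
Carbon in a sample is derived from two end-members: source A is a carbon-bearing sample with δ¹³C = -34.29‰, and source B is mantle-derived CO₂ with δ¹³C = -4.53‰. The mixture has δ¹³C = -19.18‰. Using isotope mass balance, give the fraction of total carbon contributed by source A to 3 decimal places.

0.492

δ_mix = f_A·δ_A + (1 − f_A)·δ_B  ⇒  f_A = (δ_mix − δ_B)/(δ_A − δ_B)
f_A = (-19.18 − (-4.53)) / (-34.29 − (-4.53))
f_A = -14.65 / -29.76 = 0.4923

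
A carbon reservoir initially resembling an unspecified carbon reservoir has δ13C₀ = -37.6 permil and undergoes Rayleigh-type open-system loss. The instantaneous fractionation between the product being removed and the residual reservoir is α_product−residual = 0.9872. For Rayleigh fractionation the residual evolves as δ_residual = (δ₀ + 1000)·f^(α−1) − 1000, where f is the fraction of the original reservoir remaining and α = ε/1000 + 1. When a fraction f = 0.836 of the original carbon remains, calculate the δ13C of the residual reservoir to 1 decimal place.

-35.4 permil

Rayleigh residual: δ_res = (δ₀ + 1000)·f^(α−1) − 1000
α − 1 = -0.01280
f^(α−1) = 0.836^(-0.01280) = 1.002295
δ_res = (-37.6 + 1000) × 1.002295 − 1000 = 964.609 − 1000 = -35.39 permil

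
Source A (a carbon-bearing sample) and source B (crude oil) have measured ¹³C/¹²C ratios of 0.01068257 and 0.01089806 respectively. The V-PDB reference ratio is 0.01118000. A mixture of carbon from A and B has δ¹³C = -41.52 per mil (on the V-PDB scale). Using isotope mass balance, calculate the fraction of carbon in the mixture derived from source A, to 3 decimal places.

0.846

δ_A = (0.01068257/0.01118000 − 1)×1000 = (0.955507 − 1)×1000 = -44.493 per mil
δ_B = (0.01089806/0.01118000 − 1)×1000 = (0.974782 − 1)×1000 = -25.218 per mil
f_A = (δ_mix − δ_B)/(δ_A − δ_B) = (-41.52 − (-25.218))/(-44.493 − (-25.218))
f_A = -16.302 / -19.275 = 0.8458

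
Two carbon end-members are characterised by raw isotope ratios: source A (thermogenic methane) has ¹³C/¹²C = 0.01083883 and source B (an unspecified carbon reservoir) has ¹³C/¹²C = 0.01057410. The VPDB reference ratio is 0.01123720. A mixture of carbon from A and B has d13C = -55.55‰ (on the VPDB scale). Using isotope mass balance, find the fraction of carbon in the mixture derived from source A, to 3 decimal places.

δ_A = (0.01083883/0.01123720 − 1)×1000 = (0.964549 − 1)×1000 = -35.451‰
δ_B = (0.01057410/0.01123720 − 1)×1000 = (0.940991 − 1)×1000 = -59.009‰
f_A = (δ_mix − δ_B)/(δ_A − δ_B) = (-55.55 − (-59.009))/(-35.451 − (-59.009))
f_A = 3.459 / 23.558 = 0.1468

0.147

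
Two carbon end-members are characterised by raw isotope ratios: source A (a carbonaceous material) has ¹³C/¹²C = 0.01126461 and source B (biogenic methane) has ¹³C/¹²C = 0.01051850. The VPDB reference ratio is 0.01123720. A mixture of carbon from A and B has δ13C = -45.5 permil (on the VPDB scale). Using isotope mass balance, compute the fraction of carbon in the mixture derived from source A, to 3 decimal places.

0.278

δ_A = (0.01126461/0.01123720 − 1)×1000 = (1.002439 − 1)×1000 = 2.439 permil
δ_B = (0.01051850/0.01123720 − 1)×1000 = (0.936043 − 1)×1000 = -63.957 permil
f_A = (δ_mix − δ_B)/(δ_A − δ_B) = (-45.5 − (-63.957))/(2.439 − (-63.957))
f_A = 18.457 / 66.396 = 0.2780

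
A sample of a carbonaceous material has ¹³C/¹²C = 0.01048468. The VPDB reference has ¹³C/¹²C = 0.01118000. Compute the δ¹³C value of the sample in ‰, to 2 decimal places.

δ¹³C = (R_sample / R_standard − 1) × 1000
R_sample / R_standard = 0.01048468 / 0.01118000 = 0.937807
δ¹³C = (0.937807 − 1) × 1000 = -62.193‰

-62.19‰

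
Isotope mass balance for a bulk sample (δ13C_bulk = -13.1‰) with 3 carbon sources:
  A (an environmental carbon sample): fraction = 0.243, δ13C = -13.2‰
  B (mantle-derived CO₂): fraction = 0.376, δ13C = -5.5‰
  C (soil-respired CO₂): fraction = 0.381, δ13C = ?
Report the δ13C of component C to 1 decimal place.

-20.5‰

Isotope mass balance: δ_bulk = Σ fᵢ·δᵢ.
-13.1 = 0.243×(-13.2) + 0.376×(-5.5) + 0.381×δ_C
0.381·δ_C = -13.1 − (-5.276) = -7.824
δ_C = -7.824 / 0.381 = -20.54‰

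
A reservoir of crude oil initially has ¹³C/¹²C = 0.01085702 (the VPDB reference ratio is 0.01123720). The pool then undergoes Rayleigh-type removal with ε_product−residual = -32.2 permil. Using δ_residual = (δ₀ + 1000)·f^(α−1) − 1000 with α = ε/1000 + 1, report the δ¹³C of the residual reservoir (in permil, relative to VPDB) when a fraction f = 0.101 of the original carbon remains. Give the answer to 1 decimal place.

δ₀ = (0.01085702/0.01123720 − 1)×1000 = (0.966168 − 1)×1000 = -33.832 permil
α − 1 = ε/1000 = -0.0322
f^(α−1) = 0.101^(-0.0322) = 1.076616
δ_res = (-33.832 + 1000) × 1.076616 − 1000 = 1040.192 − 1000 = 40.19 permil

40.2 permil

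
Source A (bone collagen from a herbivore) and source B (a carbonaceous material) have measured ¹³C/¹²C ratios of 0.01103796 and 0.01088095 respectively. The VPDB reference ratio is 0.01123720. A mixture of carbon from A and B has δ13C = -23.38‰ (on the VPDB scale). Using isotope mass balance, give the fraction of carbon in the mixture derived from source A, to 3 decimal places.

δ_A = (0.01103796/0.01123720 − 1)×1000 = (0.982270 − 1)×1000 = -17.730‰
δ_B = (0.01088095/0.01123720 − 1)×1000 = (0.968297 − 1)×1000 = -31.703‰
f_A = (δ_mix − δ_B)/(δ_A − δ_B) = (-23.38 − (-31.703))/(-17.730 − (-31.703))
f_A = 8.323 / 13.972 = 0.5957

0.596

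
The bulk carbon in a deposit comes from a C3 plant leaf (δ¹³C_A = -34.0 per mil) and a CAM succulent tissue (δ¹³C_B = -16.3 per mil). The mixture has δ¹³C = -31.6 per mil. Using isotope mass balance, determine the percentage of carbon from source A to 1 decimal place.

86.4%

δ_mix = f_A·δ_A + (1 − f_A)·δ_B  ⇒  f_A = (δ_mix − δ_B)/(δ_A − δ_B)
f_A = (-31.6 − (-16.3)) / (-34.0 − (-16.3))
f_A = -15.3 / -17.7 = 0.8644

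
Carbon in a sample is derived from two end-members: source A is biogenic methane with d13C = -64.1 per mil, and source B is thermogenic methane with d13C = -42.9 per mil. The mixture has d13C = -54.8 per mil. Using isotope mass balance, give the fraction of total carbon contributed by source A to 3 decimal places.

δ_mix = f_A·δ_A + (1 − f_A)·δ_B  ⇒  f_A = (δ_mix − δ_B)/(δ_A − δ_B)
f_A = (-54.8 − (-42.9)) / (-64.1 − (-42.9))
f_A = -11.9 / -21.2 = 0.5613

0.561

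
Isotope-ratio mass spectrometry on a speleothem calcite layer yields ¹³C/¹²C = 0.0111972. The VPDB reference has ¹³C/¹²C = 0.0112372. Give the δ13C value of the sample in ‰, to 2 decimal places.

δ13C = (R_sample / R_standard − 1) × 1000
R_sample / R_standard = 0.0111972 / 0.0112372 = 0.996440
δ13C = (0.996440 − 1) × 1000 = -3.560‰

-3.56‰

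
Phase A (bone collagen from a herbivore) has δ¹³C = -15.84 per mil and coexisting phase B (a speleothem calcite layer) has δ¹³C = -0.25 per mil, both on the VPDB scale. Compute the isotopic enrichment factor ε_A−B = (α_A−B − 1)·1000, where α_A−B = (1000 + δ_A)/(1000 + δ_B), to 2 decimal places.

-15.59 per mil

α_A−B = (1000 + -15.84) / (1000 + -0.25) = 984.16 / 999.75 = 0.984406
ε_A−B = (0.984406 − 1) × 1000 = -15.594 per mil
(The approximation ε ≈ δ_A − δ_B would give -15.59 per mil.)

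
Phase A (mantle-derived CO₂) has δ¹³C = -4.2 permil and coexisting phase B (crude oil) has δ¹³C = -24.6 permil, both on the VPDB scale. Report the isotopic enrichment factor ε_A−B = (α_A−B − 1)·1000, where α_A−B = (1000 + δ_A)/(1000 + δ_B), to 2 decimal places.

α_A−B = (1000 + -4.2) / (1000 + -24.6) = 995.8 / 975.4 = 1.020914
ε_A−B = (1.020914 − 1) × 1000 = 20.914 permil
(The approximation ε ≈ δ_A − δ_B would give 20.4 permil.)

20.91 permil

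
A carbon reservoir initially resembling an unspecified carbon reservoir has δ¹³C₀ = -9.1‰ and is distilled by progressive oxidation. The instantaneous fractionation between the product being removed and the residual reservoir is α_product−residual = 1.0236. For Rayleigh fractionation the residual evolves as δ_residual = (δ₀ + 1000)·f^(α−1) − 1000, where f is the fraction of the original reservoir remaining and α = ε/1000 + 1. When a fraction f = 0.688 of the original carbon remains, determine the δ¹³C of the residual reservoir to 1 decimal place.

-17.8‰

Rayleigh residual: δ_res = (δ₀ + 1000)·f^(α−1) − 1000
α − 1 = 0.02360
f^(α−1) = 0.688^(0.02360) = 0.991213
δ_res = (-9.1 + 1000) × 0.991213 − 1000 = 982.193 − 1000 = -17.81‰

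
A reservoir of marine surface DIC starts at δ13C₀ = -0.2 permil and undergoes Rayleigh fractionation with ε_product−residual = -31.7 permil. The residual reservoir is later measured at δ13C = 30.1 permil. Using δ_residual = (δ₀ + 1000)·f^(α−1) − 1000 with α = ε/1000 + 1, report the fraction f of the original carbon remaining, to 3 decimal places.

0.390

α − 1 = ε/1000 = -0.0317
(δ_res + 1000)/(δ₀ + 1000) = (30.1 + 1000)/(-0.2 + 1000) = 1030.1/999.8 = 1.030306
f = 1.030306^(1/-0.0317) = exp(ln(1.030306)/-0.0317) = exp(0.02986/-0.0317)
f = exp(-0.9418) = 0.3899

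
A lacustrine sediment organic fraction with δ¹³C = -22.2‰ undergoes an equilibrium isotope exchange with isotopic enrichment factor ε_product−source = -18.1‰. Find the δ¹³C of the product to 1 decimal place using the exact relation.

Exactly, δ_product = (δ_source + 1000)·(ε/1000 + 1) − 1000.
δ_product = (-22.2 + 1000) × (-18.1/1000 + 1) − 1000
δ_product = -39.90‰

-39.9‰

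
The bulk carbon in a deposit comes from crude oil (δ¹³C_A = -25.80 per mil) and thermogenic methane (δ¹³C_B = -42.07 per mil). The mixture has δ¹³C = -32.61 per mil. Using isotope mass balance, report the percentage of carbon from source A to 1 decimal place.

58.1%

δ_mix = f_A·δ_A + (1 − f_A)·δ_B  ⇒  f_A = (δ_mix − δ_B)/(δ_A − δ_B)
f_A = (-32.61 − (-42.07)) / (-25.80 − (-42.07))
f_A = 9.46 / 16.27 = 0.5814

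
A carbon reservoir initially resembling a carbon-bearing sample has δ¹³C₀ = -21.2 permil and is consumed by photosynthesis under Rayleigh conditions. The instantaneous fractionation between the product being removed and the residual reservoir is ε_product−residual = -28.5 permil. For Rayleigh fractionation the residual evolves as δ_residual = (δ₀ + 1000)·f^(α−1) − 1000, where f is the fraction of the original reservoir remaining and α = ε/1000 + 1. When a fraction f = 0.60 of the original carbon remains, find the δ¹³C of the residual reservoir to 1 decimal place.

-6.8 permil

Rayleigh residual: δ_res = (δ₀ + 1000)·f^(α−1) − 1000
α = ε/1000 + 1 = 0.97150, so α − 1 = -0.02850
f^(α−1) = 0.60^(-0.02850) = 1.014665
δ_res = (-21.2 + 1000) × 1.014665 − 1000 = 993.154 − 1000 = -6.85 permil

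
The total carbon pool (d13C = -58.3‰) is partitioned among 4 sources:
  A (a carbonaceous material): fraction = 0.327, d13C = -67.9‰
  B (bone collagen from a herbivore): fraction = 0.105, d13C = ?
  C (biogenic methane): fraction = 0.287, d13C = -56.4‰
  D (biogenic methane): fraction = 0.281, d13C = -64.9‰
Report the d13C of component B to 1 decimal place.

-15.9‰

Isotope mass balance: δ_bulk = Σ fᵢ·δᵢ.
-58.3 = 0.327×(-67.9) + 0.105×δ_B + 0.287×(-56.4) + 0.281×(-64.9)
0.105·δ_B = -58.3 − (-56.627) = -1.673
δ_B = -1.673 / 0.105 = -15.93‰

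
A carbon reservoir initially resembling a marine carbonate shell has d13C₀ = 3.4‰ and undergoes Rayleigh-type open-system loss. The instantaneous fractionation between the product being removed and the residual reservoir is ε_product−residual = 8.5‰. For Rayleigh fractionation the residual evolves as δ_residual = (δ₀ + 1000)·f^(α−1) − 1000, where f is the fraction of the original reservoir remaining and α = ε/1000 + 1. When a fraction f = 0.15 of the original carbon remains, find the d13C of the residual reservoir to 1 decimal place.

Rayleigh residual: δ_res = (δ₀ + 1000)·f^(α−1) − 1000
α = ε/1000 + 1 = 1.00850, so α − 1 = 0.00850
f^(α−1) = 0.15^(0.00850) = 0.984004
δ_res = (3.4 + 1000) × 0.984004 − 1000 = 987.349 − 1000 = -12.65‰

-12.7‰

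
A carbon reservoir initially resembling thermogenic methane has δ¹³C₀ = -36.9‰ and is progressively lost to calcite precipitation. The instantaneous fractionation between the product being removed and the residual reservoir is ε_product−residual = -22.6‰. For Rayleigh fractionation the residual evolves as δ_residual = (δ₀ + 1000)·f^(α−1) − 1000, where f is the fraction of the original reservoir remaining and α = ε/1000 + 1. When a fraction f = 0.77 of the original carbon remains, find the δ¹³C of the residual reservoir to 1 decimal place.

Rayleigh residual: δ_res = (δ₀ + 1000)·f^(α−1) − 1000
α = ε/1000 + 1 = 0.97740, so α − 1 = -0.02260
f^(α−1) = 0.77^(-0.02260) = 1.005924
δ_res = (-36.9 + 1000) × 1.005924 − 1000 = 968.806 − 1000 = -31.19‰

-31.2‰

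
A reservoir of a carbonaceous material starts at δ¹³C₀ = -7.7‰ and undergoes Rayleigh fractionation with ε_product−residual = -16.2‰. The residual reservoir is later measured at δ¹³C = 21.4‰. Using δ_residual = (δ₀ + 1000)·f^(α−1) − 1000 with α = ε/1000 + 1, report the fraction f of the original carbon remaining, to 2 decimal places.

0.17

α − 1 = ε/1000 = -0.0162
(δ_res + 1000)/(δ₀ + 1000) = (21.4 + 1000)/(-7.7 + 1000) = 1021.4/992.3 = 1.029326
f = 1.029326^(1/-0.0162) = exp(ln(1.029326)/-0.0162) = exp(0.02890/-0.0162)
f = exp(-1.7842) = 0.1679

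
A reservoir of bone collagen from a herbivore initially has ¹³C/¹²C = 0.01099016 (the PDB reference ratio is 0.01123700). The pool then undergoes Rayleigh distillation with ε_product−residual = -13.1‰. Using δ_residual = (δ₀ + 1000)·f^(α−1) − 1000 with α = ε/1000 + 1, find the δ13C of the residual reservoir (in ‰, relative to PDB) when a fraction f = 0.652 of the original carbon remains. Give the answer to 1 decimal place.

-16.5‰

δ₀ = (0.01099016/0.01123700 − 1)×1000 = (0.978033 − 1)×1000 = -21.967‰
α − 1 = ε/1000 = -0.0131
f^(α−1) = 0.652^(-0.0131) = 1.005619
δ_res = (-21.967 + 1000) × 1.005619 − 1000 = 983.529 − 1000 = -16.47‰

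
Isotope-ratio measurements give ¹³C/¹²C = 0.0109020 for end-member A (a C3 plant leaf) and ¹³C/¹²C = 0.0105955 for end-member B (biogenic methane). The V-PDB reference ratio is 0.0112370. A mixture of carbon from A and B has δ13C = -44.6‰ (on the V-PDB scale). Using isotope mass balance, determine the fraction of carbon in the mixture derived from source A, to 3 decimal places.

0.458

δ_A = (0.0109020/0.0112370 − 1)×1000 = (0.970188 − 1)×1000 = -29.812‰
δ_B = (0.0105955/0.0112370 − 1)×1000 = (0.942912 − 1)×1000 = -57.088‰
f_A = (δ_mix − δ_B)/(δ_A − δ_B) = (-44.6 − (-57.088))/(-29.812 − (-57.088))
f_A = 12.488 / 27.276 = 0.4578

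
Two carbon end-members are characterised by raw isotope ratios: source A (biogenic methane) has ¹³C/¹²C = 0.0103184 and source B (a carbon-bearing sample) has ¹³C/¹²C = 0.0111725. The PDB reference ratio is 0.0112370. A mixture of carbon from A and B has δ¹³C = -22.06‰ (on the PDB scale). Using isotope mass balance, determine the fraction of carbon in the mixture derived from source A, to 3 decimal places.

0.215

δ_A = (0.0103184/0.0112370 − 1)×1000 = (0.918252 − 1)×1000 = -81.748‰
δ_B = (0.0111725/0.0112370 − 1)×1000 = (0.994260 − 1)×1000 = -5.740‰
f_A = (δ_mix − δ_B)/(δ_A − δ_B) = (-22.06 − (-5.740))/(-81.748 − (-5.740))
f_A = -16.320 / -76.008 = 0.2147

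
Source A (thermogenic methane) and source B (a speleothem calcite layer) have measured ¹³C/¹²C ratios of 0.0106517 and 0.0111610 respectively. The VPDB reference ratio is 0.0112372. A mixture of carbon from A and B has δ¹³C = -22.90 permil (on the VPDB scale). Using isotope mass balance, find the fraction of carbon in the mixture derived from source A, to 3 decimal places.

δ_A = (0.0106517/0.0112372 − 1)×1000 = (0.947896 − 1)×1000 = -52.104 permil
δ_B = (0.0111610/0.0112372 − 1)×1000 = (0.993219 − 1)×1000 = -6.781 permil
f_A = (δ_mix − δ_B)/(δ_A − δ_B) = (-22.90 − (-6.781))/(-52.104 − (-6.781))
f_A = -16.119 / -45.323 = 0.3556

0.356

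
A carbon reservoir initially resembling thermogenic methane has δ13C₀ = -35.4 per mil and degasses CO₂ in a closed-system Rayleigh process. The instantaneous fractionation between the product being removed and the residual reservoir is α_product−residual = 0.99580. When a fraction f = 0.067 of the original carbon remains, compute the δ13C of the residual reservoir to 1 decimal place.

-24.4 per mil

Rayleigh residual: δ_res = (δ₀ + 1000)·f^(α−1) − 1000
α − 1 = -0.00420
f^(α−1) = 0.067^(-0.00420) = 1.011418
δ_res = (-35.4 + 1000) × 1.011418 − 1000 = 975.613 − 1000 = -24.39 per mil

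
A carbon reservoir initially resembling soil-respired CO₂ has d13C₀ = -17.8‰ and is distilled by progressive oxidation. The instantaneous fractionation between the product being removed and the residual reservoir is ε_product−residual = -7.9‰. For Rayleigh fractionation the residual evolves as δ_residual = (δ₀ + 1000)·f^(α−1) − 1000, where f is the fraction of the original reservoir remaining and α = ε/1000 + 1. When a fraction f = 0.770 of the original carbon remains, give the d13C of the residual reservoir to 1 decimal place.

Rayleigh residual: δ_res = (δ₀ + 1000)·f^(α−1) − 1000
α = ε/1000 + 1 = 0.99210, so α − 1 = -0.00790
f^(α−1) = 0.770^(-0.00790) = 1.002067
δ_res = (-17.8 + 1000) × 1.002067 − 1000 = 984.230 − 1000 = -15.77‰

-15.8‰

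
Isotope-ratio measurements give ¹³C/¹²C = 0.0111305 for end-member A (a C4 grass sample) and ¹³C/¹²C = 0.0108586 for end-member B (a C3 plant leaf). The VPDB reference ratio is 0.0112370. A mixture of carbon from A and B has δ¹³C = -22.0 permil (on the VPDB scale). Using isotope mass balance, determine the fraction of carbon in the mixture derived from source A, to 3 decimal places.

0.482

δ_A = (0.0111305/0.0112370 − 1)×1000 = (0.990522 − 1)×1000 = -9.478 permil
δ_B = (0.0108586/0.0112370 − 1)×1000 = (0.966326 − 1)×1000 = -33.674 permil
f_A = (δ_mix − δ_B)/(δ_A − δ_B) = (-22.0 − (-33.674))/(-9.478 − (-33.674))
f_A = 11.674 / 24.197 = 0.4825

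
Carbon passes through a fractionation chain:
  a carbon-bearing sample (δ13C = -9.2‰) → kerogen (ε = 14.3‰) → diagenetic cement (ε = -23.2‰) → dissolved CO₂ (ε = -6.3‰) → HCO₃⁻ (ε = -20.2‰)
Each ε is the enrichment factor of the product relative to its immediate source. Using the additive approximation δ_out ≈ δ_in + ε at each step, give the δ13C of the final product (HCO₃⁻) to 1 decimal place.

step 1: δ ≈ -9.2 + (14.3) = 5.1‰
step 2: δ ≈ 5.1 + (-23.2) = -18.1‰
step 3: δ ≈ -18.1 + (-6.3) = -24.4‰
step 4: δ ≈ -24.4 + (-20.2) = -44.6‰

-44.6‰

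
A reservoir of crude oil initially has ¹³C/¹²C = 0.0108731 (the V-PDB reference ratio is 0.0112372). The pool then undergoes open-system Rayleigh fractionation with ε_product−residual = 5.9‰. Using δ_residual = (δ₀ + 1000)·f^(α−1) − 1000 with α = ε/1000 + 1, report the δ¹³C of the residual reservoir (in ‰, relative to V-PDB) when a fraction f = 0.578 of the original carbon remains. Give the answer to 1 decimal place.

-35.5‰

δ₀ = (0.0108731/0.0112372 − 1)×1000 = (0.967599 − 1)×1000 = -32.401‰
α − 1 = ε/1000 = 0.0059
f^(α−1) = 0.578^(0.0059) = 0.996771
δ_res = (-32.401 + 1000) × 0.996771 − 1000 = 964.474 − 1000 = -35.53‰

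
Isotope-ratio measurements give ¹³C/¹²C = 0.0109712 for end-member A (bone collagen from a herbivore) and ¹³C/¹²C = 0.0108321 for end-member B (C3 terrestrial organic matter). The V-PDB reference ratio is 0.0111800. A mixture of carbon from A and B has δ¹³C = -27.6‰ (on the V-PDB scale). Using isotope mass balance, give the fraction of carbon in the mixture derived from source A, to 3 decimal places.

0.283

δ_A = (0.0109712/0.0111800 − 1)×1000 = (0.981324 − 1)×1000 = -18.676‰
δ_B = (0.0108321/0.0111800 − 1)×1000 = (0.968882 − 1)×1000 = -31.118‰
f_A = (δ_mix − δ_B)/(δ_A − δ_B) = (-27.6 − (-31.118))/(-18.676 − (-31.118))
f_A = 3.518 / 12.442 = 0.2828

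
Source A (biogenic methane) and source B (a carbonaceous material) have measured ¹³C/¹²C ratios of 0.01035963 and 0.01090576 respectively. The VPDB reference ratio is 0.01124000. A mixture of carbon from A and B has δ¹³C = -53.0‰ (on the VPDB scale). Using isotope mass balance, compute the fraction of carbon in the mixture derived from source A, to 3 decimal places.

δ_A = (0.01035963/0.01124000 − 1)×1000 = (0.921675 − 1)×1000 = -78.325‰
δ_B = (0.01090576/0.01124000 − 1)×1000 = (0.970263 − 1)×1000 = -29.737‰
f_A = (δ_mix − δ_B)/(δ_A − δ_B) = (-53.0 − (-29.737))/(-78.325 − (-29.737))
f_A = -23.263 / -48.588 = 0.4788

0.479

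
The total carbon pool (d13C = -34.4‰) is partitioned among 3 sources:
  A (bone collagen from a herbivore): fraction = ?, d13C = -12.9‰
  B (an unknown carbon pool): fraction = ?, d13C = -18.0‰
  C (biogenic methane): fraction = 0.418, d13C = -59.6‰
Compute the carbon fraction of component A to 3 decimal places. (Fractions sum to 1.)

0.194

Let f_A and f_B be the unknown fractions; fractions sum to 1 so f_A + f_B = 0.582.
Mass balance: Σ fᵢ·δᵢ = δ_bulk ⇒ f_A·(-12.9) + f_B·(-18.0) = -34.4 − (-24.913) = -9.487
Substitute f_B = 0.582 − f_A:
f_A·(-12.9 − -18.0) = -9.487 − 0.582×(-18.0) = 0.989
f_A = 0.989 / 5.1 = 0.1939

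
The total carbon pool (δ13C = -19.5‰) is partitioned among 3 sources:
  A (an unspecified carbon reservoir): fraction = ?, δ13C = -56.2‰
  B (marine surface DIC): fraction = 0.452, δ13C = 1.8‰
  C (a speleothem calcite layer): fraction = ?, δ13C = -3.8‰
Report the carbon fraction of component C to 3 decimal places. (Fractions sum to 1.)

0.200

Let f_C and f_A be the unknown fractions; fractions sum to 1 so f_C + f_A = 0.548.
Mass balance: Σ fᵢ·δᵢ = δ_bulk ⇒ f_C·(-3.8) + f_A·(-56.2) = -19.5 − (0.814) = -20.314
Substitute f_A = 0.548 − f_C:
f_C·(-3.8 − -56.2) = -20.314 − 0.548×(-56.2) = 10.484
f_C = 10.484 / 52.4 = 0.2001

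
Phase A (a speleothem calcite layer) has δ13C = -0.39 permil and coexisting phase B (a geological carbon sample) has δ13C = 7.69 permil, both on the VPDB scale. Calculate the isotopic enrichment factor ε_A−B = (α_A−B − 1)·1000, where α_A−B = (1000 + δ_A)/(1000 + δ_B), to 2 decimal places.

α_A−B = (1000 + -0.39) / (1000 + 7.69) = 999.61 / 1007.69 = 0.991982
ε_A−B = (0.991982 − 1) × 1000 = -8.018 permil
(The approximation ε ≈ δ_A − δ_B would give -8.08 permil.)

-8.02 permil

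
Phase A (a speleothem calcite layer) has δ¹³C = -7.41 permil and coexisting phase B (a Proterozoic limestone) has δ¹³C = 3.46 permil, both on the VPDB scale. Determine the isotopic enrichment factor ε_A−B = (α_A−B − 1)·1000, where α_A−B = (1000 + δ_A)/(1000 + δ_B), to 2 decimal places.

-10.83 permil

α_A−B = (1000 + -7.41) / (1000 + 3.46) = 992.59 / 1003.46 = 0.989167
ε_A−B = (0.989167 − 1) × 1000 = -10.833 permil
(The approximation ε ≈ δ_A − δ_B would give -10.87 permil.)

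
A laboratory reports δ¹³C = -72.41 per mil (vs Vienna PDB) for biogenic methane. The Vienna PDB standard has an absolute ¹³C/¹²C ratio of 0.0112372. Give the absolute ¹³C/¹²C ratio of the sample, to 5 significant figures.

R_sample = R_standard × (δ¹³C/1000 + 1)
R_sample = 0.0112372 × (-72.41/1000 + 1) = 0.0112372 × 0.927590
R_sample = 0.0104235

0.010424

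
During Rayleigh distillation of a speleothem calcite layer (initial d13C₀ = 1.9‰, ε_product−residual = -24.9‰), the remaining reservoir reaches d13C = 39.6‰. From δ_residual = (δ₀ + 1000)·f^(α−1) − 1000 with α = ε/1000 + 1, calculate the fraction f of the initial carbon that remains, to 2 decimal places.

α − 1 = ε/1000 = -0.0249
(δ_res + 1000)/(δ₀ + 1000) = (39.6 + 1000)/(1.9 + 1000) = 1039.6/1001.9 = 1.037629
f = 1.037629^(1/-0.0249) = exp(ln(1.037629)/-0.0249) = exp(0.03694/-0.0249)
f = exp(-1.4834) = 0.2269

0.23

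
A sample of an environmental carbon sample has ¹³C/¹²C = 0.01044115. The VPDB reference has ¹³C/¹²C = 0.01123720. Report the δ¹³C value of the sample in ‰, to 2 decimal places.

-70.84‰

δ¹³C = (R_sample / R_standard − 1) × 1000
R_sample / R_standard = 0.01044115 / 0.01123720 = 0.929159
δ¹³C = (0.929159 − 1) × 1000 = -70.841‰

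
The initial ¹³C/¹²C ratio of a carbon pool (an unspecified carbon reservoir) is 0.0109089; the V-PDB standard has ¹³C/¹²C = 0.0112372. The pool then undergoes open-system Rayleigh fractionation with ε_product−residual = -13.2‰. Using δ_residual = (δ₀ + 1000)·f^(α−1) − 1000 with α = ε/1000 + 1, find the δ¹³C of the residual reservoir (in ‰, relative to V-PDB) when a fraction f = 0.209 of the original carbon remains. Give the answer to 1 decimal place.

-8.9‰

δ₀ = (0.0109089/0.0112372 − 1)×1000 = (0.970785 − 1)×1000 = -29.215‰
α − 1 = ε/1000 = -0.0132
f^(α−1) = 0.209^(-0.0132) = 1.020879
δ_res = (-29.215 + 1000) × 1.020879 − 1000 = 991.053 − 1000 = -8.95‰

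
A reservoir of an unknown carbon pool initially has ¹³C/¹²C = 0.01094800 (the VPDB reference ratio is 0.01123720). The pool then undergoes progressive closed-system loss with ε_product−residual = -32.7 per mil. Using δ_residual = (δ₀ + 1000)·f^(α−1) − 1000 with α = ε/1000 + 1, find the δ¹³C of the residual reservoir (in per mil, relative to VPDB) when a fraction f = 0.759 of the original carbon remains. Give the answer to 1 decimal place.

-16.9 per mil

δ₀ = (0.01094800/0.01123720 − 1)×1000 = (0.974264 − 1)×1000 = -25.736 per mil
α − 1 = ε/1000 = -0.0327
f^(α−1) = 0.759^(-0.0327) = 1.009058
δ_res = (-25.736 + 1000) × 1.009058 − 1000 = 983.089 − 1000 = -16.91 per mil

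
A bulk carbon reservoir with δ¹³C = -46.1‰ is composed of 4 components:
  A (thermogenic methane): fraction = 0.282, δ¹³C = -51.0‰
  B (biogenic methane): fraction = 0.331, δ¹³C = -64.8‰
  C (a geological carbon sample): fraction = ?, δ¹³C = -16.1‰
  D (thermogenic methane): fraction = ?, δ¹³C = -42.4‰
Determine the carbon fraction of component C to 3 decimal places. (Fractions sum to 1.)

0.233

Let f_C and f_D be the unknown fractions; fractions sum to 1 so f_C + f_D = 0.387.
Mass balance: Σ fᵢ·δᵢ = δ_bulk ⇒ f_C·(-16.1) + f_D·(-42.4) = -46.1 − (-35.831) = -10.269
Substitute f_D = 0.387 − f_C:
f_C·(-16.1 − -42.4) = -10.269 − 0.387×(-42.4) = 6.140
f_C = 6.140 / 26.3 = 0.2334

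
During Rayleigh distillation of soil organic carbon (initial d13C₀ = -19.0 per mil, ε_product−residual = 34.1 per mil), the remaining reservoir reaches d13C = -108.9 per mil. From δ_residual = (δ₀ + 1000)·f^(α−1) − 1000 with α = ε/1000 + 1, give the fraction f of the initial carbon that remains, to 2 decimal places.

0.06

α − 1 = ε/1000 = 0.0341
(δ_res + 1000)/(δ₀ + 1000) = (-108.9 + 1000)/(-19.0 + 1000) = 891.1/981.0 = 0.908359
f = 0.908359^(1/0.0341) = exp(ln(0.908359)/0.0341) = exp(-0.09612/0.0341)
f = exp(-2.8186) = 0.0597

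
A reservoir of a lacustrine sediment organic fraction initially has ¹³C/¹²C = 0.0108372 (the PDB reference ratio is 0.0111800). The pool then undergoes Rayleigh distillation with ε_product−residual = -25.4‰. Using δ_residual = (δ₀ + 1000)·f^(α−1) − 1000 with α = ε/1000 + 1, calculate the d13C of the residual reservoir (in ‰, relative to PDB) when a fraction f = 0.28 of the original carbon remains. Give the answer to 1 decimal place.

1.2‰

δ₀ = (0.0108372/0.0111800 − 1)×1000 = (0.969338 − 1)×1000 = -30.662‰
α − 1 = ε/1000 = -0.0254
f^(α−1) = 0.28^(-0.0254) = 1.032862
δ_res = (-30.662 + 1000) × 1.032862 − 1000 = 1001.192 − 1000 = 1.19‰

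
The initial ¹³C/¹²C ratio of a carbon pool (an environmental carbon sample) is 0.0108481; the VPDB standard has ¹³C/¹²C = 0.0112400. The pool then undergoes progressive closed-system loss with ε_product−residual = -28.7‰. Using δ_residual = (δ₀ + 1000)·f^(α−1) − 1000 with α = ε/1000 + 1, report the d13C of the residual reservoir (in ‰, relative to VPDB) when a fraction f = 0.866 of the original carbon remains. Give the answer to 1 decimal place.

δ₀ = (0.0108481/0.0112400 − 1)×1000 = (0.965133 − 1)×1000 = -34.867‰
α − 1 = ε/1000 = -0.0287
f^(α−1) = 0.866^(-0.0287) = 1.004138
δ_res = (-34.867 + 1000) × 1.004138 − 1000 = 969.127 − 1000 = -30.87‰

-30.9‰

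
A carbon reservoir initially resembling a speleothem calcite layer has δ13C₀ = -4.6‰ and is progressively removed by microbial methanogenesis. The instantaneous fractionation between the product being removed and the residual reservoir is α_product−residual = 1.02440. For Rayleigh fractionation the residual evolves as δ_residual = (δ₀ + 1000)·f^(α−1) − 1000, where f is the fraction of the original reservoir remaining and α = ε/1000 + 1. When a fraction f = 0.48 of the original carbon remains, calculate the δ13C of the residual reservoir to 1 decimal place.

-22.3‰

Rayleigh residual: δ_res = (δ₀ + 1000)·f^(α−1) − 1000
α − 1 = 0.02440
f^(α−1) = 0.48^(0.02440) = 0.982251
δ_res = (-4.6 + 1000) × 0.982251 − 1000 = 977.732 − 1000 = -22.27‰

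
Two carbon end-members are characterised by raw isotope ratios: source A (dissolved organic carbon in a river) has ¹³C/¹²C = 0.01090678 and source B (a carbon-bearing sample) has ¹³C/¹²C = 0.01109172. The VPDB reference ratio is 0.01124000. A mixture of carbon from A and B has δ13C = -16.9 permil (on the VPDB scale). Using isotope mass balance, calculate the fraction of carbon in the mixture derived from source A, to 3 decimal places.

δ_A = (0.01090678/0.01124000 − 1)×1000 = (0.970354 − 1)×1000 = -29.646 permil
δ_B = (0.01109172/0.01124000 − 1)×1000 = (0.986808 − 1)×1000 = -13.192 permil
f_A = (δ_mix − δ_B)/(δ_A − δ_B) = (-16.9 − (-13.192))/(-29.646 − (-13.192))
f_A = -3.708 / -16.454 = 0.2253

0.225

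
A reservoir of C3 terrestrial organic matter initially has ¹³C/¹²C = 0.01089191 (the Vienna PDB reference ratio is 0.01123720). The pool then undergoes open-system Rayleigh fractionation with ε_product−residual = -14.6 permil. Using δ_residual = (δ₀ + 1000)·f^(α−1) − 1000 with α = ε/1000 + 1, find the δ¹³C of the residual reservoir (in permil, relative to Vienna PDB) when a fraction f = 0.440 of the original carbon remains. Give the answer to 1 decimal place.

δ₀ = (0.01089191/0.01123720 − 1)×1000 = (0.969273 − 1)×1000 = -30.727 permil
α − 1 = ε/1000 = -0.0146
f^(α−1) = 0.440^(-0.0146) = 1.012058
δ_res = (-30.727 + 1000) × 1.012058 − 1000 = 980.961 − 1000 = -19.04 permil

-19.0 permil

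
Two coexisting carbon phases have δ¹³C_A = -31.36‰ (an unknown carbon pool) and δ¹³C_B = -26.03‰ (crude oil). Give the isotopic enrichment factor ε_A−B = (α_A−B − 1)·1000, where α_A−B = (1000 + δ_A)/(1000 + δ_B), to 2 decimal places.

α_A−B = (1000 + -31.36) / (1000 + -26.03) = 968.64 / 973.97 = 0.994528
ε_A−B = (0.994528 − 1) × 1000 = -5.472‰
(The approximation ε ≈ δ_A − δ_B would give -5.33‰.)

-5.47‰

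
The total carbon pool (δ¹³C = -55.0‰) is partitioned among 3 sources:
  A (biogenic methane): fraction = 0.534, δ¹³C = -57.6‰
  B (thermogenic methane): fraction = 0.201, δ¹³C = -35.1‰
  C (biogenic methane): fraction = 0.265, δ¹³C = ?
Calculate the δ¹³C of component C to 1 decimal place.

-64.9‰

Isotope mass balance: δ_bulk = Σ fᵢ·δᵢ.
-55.0 = 0.534×(-57.6) + 0.201×(-35.1) + 0.265×δ_C
0.265·δ_C = -55.0 − (-37.814) = -17.186
δ_C = -17.186 / 0.265 = -64.85‰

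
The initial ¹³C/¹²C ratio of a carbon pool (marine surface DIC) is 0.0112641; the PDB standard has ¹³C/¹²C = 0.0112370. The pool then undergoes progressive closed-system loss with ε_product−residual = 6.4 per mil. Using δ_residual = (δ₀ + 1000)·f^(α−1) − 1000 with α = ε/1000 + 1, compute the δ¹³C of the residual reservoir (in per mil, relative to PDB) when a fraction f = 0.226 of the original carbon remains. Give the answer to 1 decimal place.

δ₀ = (0.0112641/0.0112370 − 1)×1000 = (1.002412 − 1)×1000 = 2.412 per mil
α − 1 = ε/1000 = 0.0064
f^(α−1) = 0.226^(0.0064) = 0.990527
δ_res = (2.412 + 1000) × 0.990527 − 1000 = 992.916 − 1000 = -7.08 per mil

-7.1 per mil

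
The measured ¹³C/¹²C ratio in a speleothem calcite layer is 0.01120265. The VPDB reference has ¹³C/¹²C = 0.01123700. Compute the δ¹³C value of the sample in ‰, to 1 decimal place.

δ¹³C = (R_sample / R_standard − 1) × 1000
R_sample / R_standard = 0.01120265 / 0.01123700 = 0.996943
δ¹³C = (0.996943 − 1) × 1000 = -3.06‰

-3.1‰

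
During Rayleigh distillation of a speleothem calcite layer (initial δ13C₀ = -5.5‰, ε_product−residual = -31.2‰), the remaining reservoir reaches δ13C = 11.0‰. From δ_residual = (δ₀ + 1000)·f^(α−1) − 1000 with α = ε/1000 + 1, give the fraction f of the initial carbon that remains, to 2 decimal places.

0.59

α − 1 = ε/1000 = -0.0312
(δ_res + 1000)/(δ₀ + 1000) = (11.0 + 1000)/(-5.5 + 1000) = 1011.0/994.5 = 1.016591
f = 1.016591^(1/-0.0312) = exp(ln(1.016591)/-0.0312) = exp(0.01646/-0.0312)
f = exp(-0.5274) = 0.5901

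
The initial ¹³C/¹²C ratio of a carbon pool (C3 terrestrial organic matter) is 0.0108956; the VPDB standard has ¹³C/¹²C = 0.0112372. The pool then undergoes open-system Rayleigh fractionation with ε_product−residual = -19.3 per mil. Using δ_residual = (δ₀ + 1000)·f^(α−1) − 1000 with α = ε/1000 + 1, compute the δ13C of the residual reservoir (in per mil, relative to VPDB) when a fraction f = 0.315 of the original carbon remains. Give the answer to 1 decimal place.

δ₀ = (0.0108956/0.0112372 − 1)×1000 = (0.969601 − 1)×1000 = -30.399 per mil
α − 1 = ε/1000 = -0.0193
f^(α−1) = 0.315^(-0.0193) = 1.022545
δ_res = (-30.399 + 1000) × 1.022545 − 1000 = 991.461 − 1000 = -8.54 per mil

-8.5 per mil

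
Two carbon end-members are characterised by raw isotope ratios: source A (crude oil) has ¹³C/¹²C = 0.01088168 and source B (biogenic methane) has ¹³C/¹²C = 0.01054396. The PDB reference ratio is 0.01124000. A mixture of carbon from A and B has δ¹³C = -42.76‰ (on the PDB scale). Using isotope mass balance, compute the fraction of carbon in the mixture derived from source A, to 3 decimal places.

0.638

δ_A = (0.01088168/0.01124000 − 1)×1000 = (0.968121 − 1)×1000 = -31.879‰
δ_B = (0.01054396/0.01124000 − 1)×1000 = (0.938075 − 1)×1000 = -61.925‰
f_A = (δ_mix − δ_B)/(δ_A − δ_B) = (-42.76 − (-61.925))/(-31.879 − (-61.925))
f_A = 19.165 / 30.046 = 0.6379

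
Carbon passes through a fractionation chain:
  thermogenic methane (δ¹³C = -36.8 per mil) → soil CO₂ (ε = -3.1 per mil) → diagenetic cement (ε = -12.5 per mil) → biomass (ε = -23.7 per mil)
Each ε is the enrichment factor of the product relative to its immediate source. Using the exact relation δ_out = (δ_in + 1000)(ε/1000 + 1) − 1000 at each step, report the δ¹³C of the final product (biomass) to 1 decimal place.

-74.3 per mil

step 1: δ = (-36.80 + 1000)·(-3.1/1000 + 1) − 1000 = -39.79 per mil
step 2: δ = (-39.79 + 1000)·(-12.5/1000 + 1) − 1000 = -51.79 per mil
step 3: δ = (-51.79 + 1000)·(-23.7/1000 + 1) − 1000 = -74.26 per mil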